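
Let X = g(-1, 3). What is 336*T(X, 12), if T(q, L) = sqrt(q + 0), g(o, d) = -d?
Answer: 336*I*sqrt(3) ≈ 581.97*I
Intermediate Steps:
X = -3 (X = -1*3 = -3)
T(q, L) = sqrt(q)
336*T(X, 12) = 336*sqrt(-3) = 336*(I*sqrt(3)) = 336*I*sqrt(3)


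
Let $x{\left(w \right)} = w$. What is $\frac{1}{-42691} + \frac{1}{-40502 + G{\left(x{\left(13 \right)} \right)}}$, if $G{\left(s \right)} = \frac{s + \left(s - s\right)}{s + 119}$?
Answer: $- \frac{10981463}{228236801441} \approx -4.8114 \cdot 10^{-5}$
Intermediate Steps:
$G{\left(s \right)} = \frac{s}{119 + s}$ ($G{\left(s \right)} = \frac{s + 0}{119 + s} = \frac{s}{119 + s}$)
$\frac{1}{-42691} + \frac{1}{-40502 + G{\left(x{\left(13 \right)} \right)}} = \frac{1}{-42691} + \frac{1}{-40502 + \frac{13}{119 + 13}} = - \frac{1}{42691} + \frac{1}{-40502 + \frac{13}{132}} = - \frac{1}{42691} + \frac{1}{- \frac{5346251}{132}} = - \frac{1}{42691} - \frac{132}{5346251} = - \frac{10981463}{228236801441}$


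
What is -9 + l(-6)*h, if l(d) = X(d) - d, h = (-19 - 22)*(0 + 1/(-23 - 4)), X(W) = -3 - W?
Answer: 14/3 ≈ 4.6667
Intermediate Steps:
h = 41/27 (h = -41*(0 + 1/(-27)) = -41*(0 - 1/27) = -41*(-1/27) = 41/27 ≈ 1.5185)
l(d) = -3 - 2*d (l(d) = (-3 - d) - d = -3 - 2*d)
-9 + l(-6)*h = -9 + (-3 - 2*(-6))*(41/27) = -9 + (-3 + 12)*(41/27) = -9 + 9*(41/27) = -9 + 41/3 = 14/3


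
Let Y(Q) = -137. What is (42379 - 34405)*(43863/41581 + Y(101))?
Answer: -45074900916/41581 ≈ -1.0840e+6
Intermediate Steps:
(42379 - 34405)*(43863/41581 + Y(101)) = (42379 - 34405)*(43863/41581 - 137) = 7974*(43863*(1/41581) - 137) = 7974*(43863/41581 - 137) = 7974*(-5652734/41581) = -45074900916/41581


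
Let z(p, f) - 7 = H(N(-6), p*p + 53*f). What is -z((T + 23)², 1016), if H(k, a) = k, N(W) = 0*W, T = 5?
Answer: -7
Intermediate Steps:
N(W) = 0
z(p, f) = 7 (z(p, f) = 7 + 0 = 7)
-z((T + 23)², 1016) = -1*7 = -7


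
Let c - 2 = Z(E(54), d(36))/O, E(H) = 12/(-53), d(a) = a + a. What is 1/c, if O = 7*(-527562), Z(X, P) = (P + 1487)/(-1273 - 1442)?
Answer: 10026315810/20052633179 ≈ 0.50000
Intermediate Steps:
d(a) = 2*a
E(H) = -12/53 (E(H) = 12*(-1/53) = -12/53)
Z(X, P) = -1487/2715 - P/2715 (Z(X, P) = (1487 + P)/(-2715) = (1487 + P)*(-1/2715) = -1487/2715 - P/2715)
O = -3692934
c = 20052633179/10026315810 (c = 2 + (-1487/2715 - 2*36/2715)/(-3692934) = 2 + (-1487/2715 - 1/2715*72)*(-1/3692934) = 2 + (-1487/2715 - 24/905)*(-1/3692934) = 2 - 1559/2715*(-1/3692934) = 2 + 1559/10026315810 = 20052633179/10026315810 ≈ 2.0000)
1/c = 1/(20052633179/10026315810) = 10026315810/20052633179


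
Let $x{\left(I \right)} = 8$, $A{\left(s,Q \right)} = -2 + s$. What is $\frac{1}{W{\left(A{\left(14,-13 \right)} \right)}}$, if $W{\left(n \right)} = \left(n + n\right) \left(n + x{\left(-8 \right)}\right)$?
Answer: $\frac{1}{480} \approx 0.0020833$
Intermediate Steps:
$W{\left(n \right)} = 2 n \left(8 + n\right)$ ($W{\left(n \right)} = \left(n + n\right) \left(n + 8\right) = 2 n \left(8 + n\right)$)
$\frac{1}{W{\left(A{\left(14,-13 \right)} \right)}} = \frac{1}{2 \left(-2 + 14\right) \left(8 + \left(-2 + 14\right)\right)} = \frac{1}{2 \cdot 12 \left(8 + 12\right)} = \frac{1}{2 \cdot 12 \cdot 20} = \frac{1}{480}$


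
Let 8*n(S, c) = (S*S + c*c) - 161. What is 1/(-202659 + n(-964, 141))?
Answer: -1/84032 ≈ -1.1900e-5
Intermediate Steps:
n(S, c) = -161/8 + S²/8 + c²/8 (n(S, c) = ((S*S + c*c) - 161)/8 = ((S² + c²) - 161)/8 = (-161 + S² + c²)/8 = -161/8 + S²/8 + c²/8)
1/(-202659 + n(-964, 141)) = 1/(-202659 + (-161/8 + (⅛)*(-964)² + (⅛)*141²)) = 1/(-202659 + (-161/8 + (⅛)*929296 + (⅛)*19881)) = 1/(-202659 + (-161/8 + 116162 + 19881/8)) = 1/(-202659 + 118627) = 1/(-84032) = -1/84032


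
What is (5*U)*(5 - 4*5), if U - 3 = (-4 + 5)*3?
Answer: -450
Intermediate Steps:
U = 6 (U = 3 + (-4 + 5)*3 = 3 + 1*3 = 3 + 3 = 6)
(5*U)*(5 - 4*5) = (5*6)*(5 - 4*5) = 30*(5 - 20) = 30*(-15) = -450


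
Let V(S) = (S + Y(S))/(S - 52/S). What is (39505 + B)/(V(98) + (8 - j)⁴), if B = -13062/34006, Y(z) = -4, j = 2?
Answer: 229144628256/7522979779 ≈ 30.459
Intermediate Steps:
V(S) = (-4 + S)/(S - 52/S) (V(S) = (S - 4)/(S - 52/S) = (-4 + S)/(S - 52/S))
B = -933/2429 (B = -13062*1/34006 = -933/2429 ≈ -0.38411)
(39505 + B)/(V(98) + (8 - j)⁴) = (39505 - 933/2429)/(98*(-4 + 98)/(-52 + 98²) + (8 - 1*2)⁴) = 95956712/(2429*(98*94/(-52 + 9604) + (8 - 2)⁴)) = 95956712/(2429*(98*94/9552 + 6⁴)) = 95956712/(2429*(98*(1/9552)*94 + 1296)) = 95956712/(2429*(2303/2388 + 1296)) = 95956712/(2429*(3097151/2388)) = (95956712/2429)*(2388/3097151) = 229144628256/7522979779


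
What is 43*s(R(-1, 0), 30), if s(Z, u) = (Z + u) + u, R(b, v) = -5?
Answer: 2365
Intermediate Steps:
s(Z, u) = Z + 2*u
43*s(R(-1, 0), 30) = 43*(-5 + 2*30) = 43*(-5 + 60) = 43*55 = 2365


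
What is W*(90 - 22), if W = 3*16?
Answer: 3264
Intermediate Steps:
W = 48
W*(90 - 22) = 48*(90 - 22) = 48*68 = 3264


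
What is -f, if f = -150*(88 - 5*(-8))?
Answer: 19200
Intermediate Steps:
f = -19200 (f = -150*(88 + 40) = -150*128 = -19200)
-f = -1*(-19200) = 19200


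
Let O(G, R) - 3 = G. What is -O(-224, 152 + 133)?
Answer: 221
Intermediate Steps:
O(G, R) = 3 + G
-O(-224, 152 + 133) = -(3 - 224) = -1*(-221) = 221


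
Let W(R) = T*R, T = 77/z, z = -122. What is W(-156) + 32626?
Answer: 1996192/61 ≈ 32724.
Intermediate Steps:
T = -77/122 (T = 77/(-122) = 77*(-1/122) = -77/122 ≈ -0.63115)
W(R) = -77*R/122
W(-156) + 32626 = -77/122*(-156) + 32626 = 6006/61 + 32626 = 1996192/61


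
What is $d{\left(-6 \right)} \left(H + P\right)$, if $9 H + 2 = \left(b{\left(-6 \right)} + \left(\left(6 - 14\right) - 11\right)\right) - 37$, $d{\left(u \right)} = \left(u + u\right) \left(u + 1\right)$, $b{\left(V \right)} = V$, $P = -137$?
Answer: $- \frac{25940}{3} \approx -8646.7$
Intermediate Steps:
$d{\left(u \right)} = 2 u \left(1 + u\right)$
$H = - \frac{64}{9}$ ($H = - \frac{2}{9} + \frac{\left(-6 + \left(\left(6 - 14\right) - 11\right)\right) - 37}{9} = - \frac{2}{9} + \frac{\left(-6 - 19\right) - 37}{9} = - \frac{2}{9} + \frac{-25 - 37}{9} = - \frac{2}{9} + \frac{1}{9} \left(-62\right) = - \frac{2}{9} - \frac{62}{9} = - \frac{64}{9} \approx -7.1111$)
$d{\left(-6 \right)} \left(H + P\right) = 2 \left(-6\right) \left(1 - 6\right) \left(- \frac{64}{9} - 137\right) = 2 \left(-6\right) \left(-5\right) \left(- \frac{1297}{9}\right) = 60 \left(- \frac{1297}{9}\right) = - \frac{25940}{3}$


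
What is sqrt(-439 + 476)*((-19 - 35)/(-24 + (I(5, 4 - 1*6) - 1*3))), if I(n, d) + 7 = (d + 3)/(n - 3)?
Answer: 108*sqrt(37)/67 ≈ 9.8051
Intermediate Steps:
I(n, d) = -7 + (3 + d)/(-3 + n) (I(n, d) = -7 + (d + 3)/(n - 3) = -7 + (3 + d)/(-3 + n))
sqrt(-439 + 476)*((-19 - 35)/(-24 + (I(5, 4 - 1*6) - 1*3))) = sqrt(-439 + 476)*((-19 - 35)/(-24 + ((24 + (4 - 1*6) - 7*5)/(-3 + 5) - 1*3))) = sqrt(37)*(-54/(-24 + ((24 + (4 - 6) - 35)/2 - 3))) = sqrt(37)*(-54/(-24 + ((24 - 2 - 35)/2 - 3))) = sqrt(37)*(-54/(-24 + ((1/2)*(-13) - 3))) = sqrt(37)*(-54/(-24 + (-13/2 - 3))) = sqrt(37)*(-54/(-24 - 19/2)) = sqrt(37)*(-54/(-67/2)) = sqrt(37)*(-54*(-2/67)) = sqrt(37)*(108/67) = 108*sqrt(37)/67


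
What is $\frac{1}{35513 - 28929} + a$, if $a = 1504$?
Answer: $\frac{9902337}{6584} \approx 1504.0$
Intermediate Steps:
$\frac{1}{35513 - 28929} + a = \frac{1}{35513 - 28929} + 1504 = \frac{1}{6584} + 1504 = \frac{9902337}{6584}$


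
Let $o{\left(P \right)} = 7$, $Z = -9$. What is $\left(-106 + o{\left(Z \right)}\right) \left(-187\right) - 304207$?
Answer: $-285694$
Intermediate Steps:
$\left(-106 + o{\left(Z \right)}\right) \left(-187\right) - 304207 = \left(-106 + 7\right) \left(-187\right) - 304207 = \left(-99\right) \left(-187\right) - 304207 = 18513 - 304207 = -285694$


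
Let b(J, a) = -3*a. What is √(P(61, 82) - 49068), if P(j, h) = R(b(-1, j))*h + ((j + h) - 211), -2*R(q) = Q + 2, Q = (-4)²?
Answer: I*√49874 ≈ 223.32*I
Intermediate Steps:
Q = 16
R(q) = -9 (R(q) = -(16 + 2)/2 = -½*18 = -9)
P(j, h) = -211 + j - 8*h (P(j, h) = -9*h + ((j + h) - 211) = -9*h + ((h + j) - 211) = -9*h + (-211 + h + j) = -211 + j - 8*h)
√(P(61, 82) - 49068) = √((-211 + 61 - 8*82) - 49068) = √((-211 + 61 - 656) - 49068) = √(-806 - 49068) = √(-49874) = I*√49874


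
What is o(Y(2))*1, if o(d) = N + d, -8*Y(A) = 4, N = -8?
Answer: -17/2 ≈ -8.5000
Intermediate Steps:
Y(A) = -½ (Y(A) = -⅛*4 = -½)
o(d) = -8 + d
o(Y(2))*1 = (-8 - ½)*1 = -17/2*1 = -17/2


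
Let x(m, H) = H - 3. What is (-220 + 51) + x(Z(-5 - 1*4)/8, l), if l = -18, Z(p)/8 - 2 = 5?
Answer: -190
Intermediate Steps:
Z(p) = 56 (Z(p) = 16 + 8*5 = 16 + 40 = 56)
x(m, H) = -3 + H
(-220 + 51) + x(Z(-5 - 1*4)/8, l) = (-220 + 51) + (-3 - 18) = -169 - 21 = -190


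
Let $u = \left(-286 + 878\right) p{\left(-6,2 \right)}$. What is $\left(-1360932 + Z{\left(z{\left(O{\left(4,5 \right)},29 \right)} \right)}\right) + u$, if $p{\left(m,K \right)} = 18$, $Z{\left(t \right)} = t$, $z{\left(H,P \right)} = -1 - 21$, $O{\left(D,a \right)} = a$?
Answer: $-1350298$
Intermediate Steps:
$z{\left(H,P \right)} = -22$
$u = 10656$ ($u = \left(-286 + 878\right) 18 = 592 \cdot 18 = 10656$)
$\left(-1360932 + Z{\left(z{\left(O{\left(4,5 \right)},29 \right)} \right)}\right) + u = \left(-1360932 - 22\right) + 10656 = -1360954 + 10656 = -1350298$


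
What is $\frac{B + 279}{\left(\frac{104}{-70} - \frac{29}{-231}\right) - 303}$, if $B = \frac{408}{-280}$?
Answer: $- \frac{160281}{175768} \approx -0.91189$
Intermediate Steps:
$B = - \frac{51}{35}$ ($B = 408 \left(- \frac{1}{280}\right) = - \frac{51}{35} \approx -1.4571$)
$\frac{B + 279}{\left(\frac{104}{-70} - \frac{29}{-231}\right) - 303} = \frac{- \frac{51}{35} + 279}{\left(\frac{104}{-70} - \frac{29}{-231}\right) - 303} = \frac{9714}{35 \left(\left(104 \left(- \frac{1}{70}\right) - - \frac{29}{231}\right) - 303\right)} = \frac{9714}{35 \left(\left(- \frac{52}{35} + \frac{29}{231}\right) - 303\right)} = \frac{9714}{35 \left(- \frac{1571}{1155} - 303\right)} = \frac{9714}{35 \left(- \frac{351536}{1155}\right)} = \frac{9714}{35} \left(- \frac{1155}{351536}\right) = - \frac{160281}{175768}$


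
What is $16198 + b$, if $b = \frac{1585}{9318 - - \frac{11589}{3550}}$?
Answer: $\frac{536005367572}{33090489} \approx 16198.0$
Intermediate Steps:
$b = \frac{5626750}{33090489}$ ($b = \frac{1585}{9318 - \left(-11589\right) \frac{1}{3550}} = \frac{1585}{9318 - - \frac{11589}{3550}} = \frac{1585}{9318 + \frac{11589}{3550}} = \frac{1585}{\frac{33090489}{3550}} = 1585 \cdot \frac{3550}{33090489} = \frac{5626750}{33090489} \approx 0.17004$)
$16198 + b = 16198 + \frac{5626750}{33090489} = \frac{536005367572}{33090489}$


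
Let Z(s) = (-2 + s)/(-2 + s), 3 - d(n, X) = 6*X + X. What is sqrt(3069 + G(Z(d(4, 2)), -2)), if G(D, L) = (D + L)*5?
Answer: 2*sqrt(766) ≈ 55.353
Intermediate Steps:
d(n, X) = 3 - 7*X (d(n, X) = 3 - (6*X + X) = 3 - 7*X)
Z(s) = 1
G(D, L) = 5*D + 5*L
sqrt(3069 + G(Z(d(4, 2)), -2)) = sqrt(3069 + (5*1 + 5*(-2))) = sqrt(3069 + (5 - 10)) = sqrt(3069 - 5) = sqrt(3064) = 2*sqrt(766)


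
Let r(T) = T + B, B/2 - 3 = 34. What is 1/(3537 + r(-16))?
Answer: 1/3595 ≈ 0.00027816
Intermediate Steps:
B = 74 (B = 6 + 2*34 = 6 + 68 = 74)
r(T) = 74 + T (r(T) = T + 74 = 74 + T)
1/(3537 + r(-16)) = 1/(3537 + (74 - 16)) = 1/(3537 + 58) = 1/3595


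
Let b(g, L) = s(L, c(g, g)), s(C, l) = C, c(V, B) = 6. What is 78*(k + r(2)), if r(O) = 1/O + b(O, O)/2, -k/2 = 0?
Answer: 117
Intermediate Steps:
k = 0 (k = -2*0 = 0)
b(g, L) = L
r(O) = 1/O + O/2
78*(k + r(2)) = 78*(0 + (1/2 + (½)*2)) = 78*(0 + (½ + 1)) = 78*(0 + 3/2) = 78*(3/2) = 117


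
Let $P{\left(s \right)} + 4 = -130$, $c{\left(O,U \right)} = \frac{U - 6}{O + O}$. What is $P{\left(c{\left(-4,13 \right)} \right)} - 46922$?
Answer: $-47056$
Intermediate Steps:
$c{\left(O,U \right)} = \frac{-6 + U}{2 O}$
$P{\left(s \right)} = -134$ ($P{\left(s \right)} = -4 - 130 = -134$)
$P{\left(c{\left(-4,13 \right)} \right)} - 46922 = -134 - 46922 = -47056$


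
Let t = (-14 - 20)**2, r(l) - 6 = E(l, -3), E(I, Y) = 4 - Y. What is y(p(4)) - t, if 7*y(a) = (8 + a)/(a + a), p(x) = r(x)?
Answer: -30053/26 ≈ -1155.9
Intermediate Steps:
r(l) = 13 (r(l) = 6 + (4 - 1*(-3)) = 6 + (4 + 3) = 6 + 7 = 13)
p(x) = 13
y(a) = (8 + a)/(14*a) (y(a) = ((8 + a)/(a + a))/7 = ((8 + a)/((2*a)))/7 = ((8 + a)*(1/(2*a)))/7 = ((8 + a)/(2*a))/7 = (8 + a)/(14*a))
t = 1156 (t = (-34)**2 = 1156)
y(p(4)) - t = (1/14)*(8 + 13)/13 - 1*1156 = (1/14)*(1/13)*21 - 1156 = 3/26 - 1156 = -30053/26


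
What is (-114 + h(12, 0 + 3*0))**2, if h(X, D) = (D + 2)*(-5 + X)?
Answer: 10000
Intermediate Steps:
h(X, D) = (-5 + X)*(2 + D) (h(X, D) = (2 + D)*(-5 + X) = (-5 + X)*(2 + D))
(-114 + h(12, 0 + 3*0))**2 = (-114 + (-10 - 5*(0 + 3*0) + 2*12 + (0 + 3*0)*12))**2 = (-114 + (-10 - 5*(0 + 0) + 24 + (0 + 0)*12))**2 = (-114 + (-10 - 5*0 + 24 + 0*12))**2 = (-114 + (-10 + 0 + 24 + 0))**2 = (-114 + 14)**2 = (-100)**2 = 10000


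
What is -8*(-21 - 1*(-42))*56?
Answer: -9408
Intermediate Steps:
-8*(-21 - 1*(-42))*56 = -8*(-21 + 42)*56 = -8*21*56 = -168*56 = -9408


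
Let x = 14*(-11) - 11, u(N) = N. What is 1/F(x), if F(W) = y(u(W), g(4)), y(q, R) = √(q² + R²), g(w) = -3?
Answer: √3026/9078 ≈ 0.0060596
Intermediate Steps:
x = -165 (x = -154 - 11 = -165)
y(q, R) = √(R² + q²)
F(W) = √(9 + W²) (F(W) = √((-3)² + W²) = √(9 + W²))
1/F(x) = 1/(√(9 + (-165)²)) = 1/(√(9 + 27225)) = 1/(√27234) = 1/(3*√3026) = √3026/9078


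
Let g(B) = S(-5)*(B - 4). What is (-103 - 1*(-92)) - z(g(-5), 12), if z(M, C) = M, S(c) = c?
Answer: -56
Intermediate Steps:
g(B) = 20 - 5*B (g(B) = -5*(B - 4) = -5*(-4 + B) = 20 - 5*B)
(-103 - 1*(-92)) - z(g(-5), 12) = (-103 - 1*(-92)) - (20 - 5*(-5)) = (-103 + 92) - (20 + 25) = -11 - 1*45 = -11 - 45 = -56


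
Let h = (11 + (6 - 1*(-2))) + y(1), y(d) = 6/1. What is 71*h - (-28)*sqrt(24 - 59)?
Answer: 1775 + 28*I*sqrt(35) ≈ 1775.0 + 165.65*I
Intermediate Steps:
y(d) = 6 (y(d) = 6*1 = 6)
h = 25 (h = (11 + (6 - 1*(-2))) + 6 = (11 + (6 + 2)) + 6 = (11 + 8) + 6 = 19 + 6 = 25)
71*h - (-28)*sqrt(24 - 59) = 71*25 - (-28)*sqrt(24 - 59) = 1775 - (-28)*sqrt(-35) = 1775 - (-28)*I*sqrt(35) = 1775 + 28*I*sqrt(35)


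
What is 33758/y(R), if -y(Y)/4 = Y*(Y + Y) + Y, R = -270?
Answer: -16879/291060 ≈ -0.057992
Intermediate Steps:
y(Y) = -8*Y² - 4*Y (y(Y) = -4*(Y*(Y + Y) + Y) = -4*(Y*(2*Y) + Y) = -4*(2*Y² + Y) = -4*(Y + 2*Y²) = -8*Y² - 4*Y)
33758/y(R) = 33758/((-4*(-270)*(1 + 2*(-270)))) = 33758/((-4*(-270)*(1 - 540))) = 33758/((-4*(-270)*(-539))) = 33758/(-582120) = 33758*(-1/582120) = -16879/291060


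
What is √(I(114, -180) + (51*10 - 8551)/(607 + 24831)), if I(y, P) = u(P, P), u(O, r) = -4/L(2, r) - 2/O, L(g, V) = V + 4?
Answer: I*√4972657570265/4197270 ≈ 0.53128*I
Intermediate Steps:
L(g, V) = 4 + V
u(O, r) = -4/(4 + r) - 2/O
I(y, P) = 2*(-4 - 3*P)/(P*(4 + P)) (I(y, P) = 2*(-4 - P - 2*P)/(P*(4 + P)) = 2*(-4 - 3*P)/(P*(4 + P)))
√(I(114, -180) + (51*10 - 8551)/(607 + 24831)) = √(2*(-4 - 3*(-180))/(-180*(4 - 180)) + (51*10 - 8551)/(607 + 24831)) = √(2*(-1/180)*(-4 + 540)/(-176) + (510 - 8551)/25438) = √(2*(-1/180)*(-1/176)*536 - 8041*1/25438) = √(67/1980 - 8041/25438) = √(-7108417/25183620) = I*√4972657570265/4197270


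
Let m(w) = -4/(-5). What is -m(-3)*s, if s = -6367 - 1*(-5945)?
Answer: 1688/5 ≈ 337.60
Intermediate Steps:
m(w) = 4/5 (m(w) = -4*(-1/5) = 4/5)
s = -422 (s = -6367 + 5945 = -422)
-m(-3)*s = -4*(-422)/5 = -1*(-1688/5) = 1688/5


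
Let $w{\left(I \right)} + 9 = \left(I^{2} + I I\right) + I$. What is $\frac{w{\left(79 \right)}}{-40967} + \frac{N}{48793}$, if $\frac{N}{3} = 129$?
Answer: $- \frac{596595507}{1998902831} \approx -0.29846$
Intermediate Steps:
$N = 387$ ($N = 3 \cdot 129 = 387$)
$w{\left(I \right)} = -9 + I + 2 I^{2}$ ($w{\left(I \right)} = -9 + \left(\left(I^{2} + I I\right) + I\right) = -9 + \left(\left(I^{2} + I^{2}\right) + I\right) = -9 + \left(2 I^{2} + I\right) = -9 + \left(I + 2 I^{2}\right) = -9 + I + 2 I^{2}$)
$\frac{w{\left(79 \right)}}{-40967} + \frac{N}{48793} = \frac{-9 + 79 + 2 \cdot 79^{2}}{-40967} + \frac{387}{48793} = \left(-9 + 79 + 2 \cdot 6241\right) \left(- \frac{1}{40967}\right) + 387 \cdot \frac{1}{48793} = \left(-9 + 79 + 12482\right) \left(- \frac{1}{40967}\right) + \frac{387}{48793} = 12552 \left(- \frac{1}{40967}\right) + \frac{387}{48793} = - \frac{12552}{40967} + \frac{387}{48793} = - \frac{596595507}{1998902831}$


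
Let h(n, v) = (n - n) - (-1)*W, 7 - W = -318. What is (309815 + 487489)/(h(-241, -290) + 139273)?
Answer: 398652/69799 ≈ 5.7114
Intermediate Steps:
W = 325 (W = 7 - 1*(-318) = 7 + 318 = 325)
h(n, v) = 325 (h(n, v) = (n - n) - (-1)*325 = 0 - 1*(-325) = 0 + 325 = 325)
(309815 + 487489)/(h(-241, -290) + 139273) = (309815 + 487489)/(325 + 139273) = 797304/139598 = 797304*(1/139598) = 398652/69799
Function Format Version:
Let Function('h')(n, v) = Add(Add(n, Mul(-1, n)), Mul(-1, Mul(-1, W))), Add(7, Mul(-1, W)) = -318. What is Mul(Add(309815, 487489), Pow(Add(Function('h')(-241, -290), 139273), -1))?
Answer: Rational(398652, 69799) ≈ 5.7114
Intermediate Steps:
W = 325 (W = Add(7, Mul(-1, -318)) = Add(7, 318) = 325)
Function('h')(n, v) = 325 (Function('h')(n, v) = Add(Add(n, Mul(-1, n)), Mul(-1, Mul(-1, 325))) = Add(0, Mul(-1, -325)) = Add(0, 325) = 325)
Mul(Add(309815, 487489), Pow(Add(Function('h')(-241, -290), 139273), -1)) = Mul(Add(309815, 487489), Pow(Add(325, 139273), -1)) = Mul(797304, Pow(139598, -1)) = Mul(797304, Rational(1, 139598)) = Rational(398652, 69799)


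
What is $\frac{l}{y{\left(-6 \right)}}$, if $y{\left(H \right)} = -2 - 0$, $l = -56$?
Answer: $28$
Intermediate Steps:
$y{\left(H \right)} = -2$ ($y{\left(H \right)} = -2 + 0 = -2$)
$\frac{l}{y{\left(-6 \right)}} = - \frac{56}{-2} = \left(-56\right) \left(- \frac{1}{2}\right) = 28$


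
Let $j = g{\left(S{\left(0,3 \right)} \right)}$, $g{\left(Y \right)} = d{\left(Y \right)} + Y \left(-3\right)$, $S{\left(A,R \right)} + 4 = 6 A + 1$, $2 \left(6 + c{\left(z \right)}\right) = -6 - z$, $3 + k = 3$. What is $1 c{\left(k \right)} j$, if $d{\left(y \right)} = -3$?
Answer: $-54$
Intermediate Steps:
$k = 0$ ($k = -3 + 3 = 0$)
$c{\left(z \right)} = -9 - \frac{z}{2}$ ($c{\left(z \right)} = -6 + \frac{-6 - z}{2} = -6 - \left(3 + \frac{z}{2}\right) = -9 - \frac{z}{2}$)
$S{\left(A,R \right)} = -3 + 6 A$ ($S{\left(A,R \right)} = -4 + \left(6 A + 1\right) = -4 + \left(1 + 6 A\right) = -3 + 6 A$)
$g{\left(Y \right)} = -3 - 3 Y$ ($g{\left(Y \right)} = -3 + Y \left(-3\right) = -3 - 3 Y$)
$j = 6$ ($j = -3 - 3 \left(-3 + 6 \cdot 0\right) = -3 - 3 \left(-3 + 0\right) = -3 - -9 = -3 + 9 = 6$)
$1 c{\left(k \right)} j = 1 \left(-9 - 0\right) 6 = 1 \left(-9 + 0\right) 6 = 1 \left(-9\right) 6 = \left(-9\right) 6 = -54$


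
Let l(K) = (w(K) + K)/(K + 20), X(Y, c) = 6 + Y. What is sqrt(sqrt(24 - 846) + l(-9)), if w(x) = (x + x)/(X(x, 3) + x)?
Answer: sqrt(-330 + 484*I*sqrt(822))/22 ≈ 3.7414 + 3.8315*I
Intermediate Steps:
w(x) = 2*x/(6 + 2*x) (w(x) = (x + x)/((6 + x) + x) = (2*x)/(6 + 2*x) = 2*x/(6 + 2*x))
l(K) = (K + K/(3 + K))/(20 + K) (l(K) = (K/(3 + K) + K)/(K + 20) = (K + K/(3 + K))/(20 + K))
sqrt(sqrt(24 - 846) + l(-9)) = sqrt(sqrt(24 - 846) - 9*(4 - 9)/((3 - 9)*(20 - 9))) = sqrt(sqrt(-822) - 9*(-5)/(-6*11)) = sqrt(I*sqrt(822) - 9*(-1/6)*1/11*(-5)) = sqrt(I*sqrt(822) - 15/22) = sqrt(-15/22 + I*sqrt(822))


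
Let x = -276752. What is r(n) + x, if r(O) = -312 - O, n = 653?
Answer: -277717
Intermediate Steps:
r(n) + x = (-312 - 1*653) - 276752 = (-312 - 653) - 276752 = -965 - 276752 = -277717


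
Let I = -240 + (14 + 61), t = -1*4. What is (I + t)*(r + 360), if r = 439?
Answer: -135031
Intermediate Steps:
t = -4
I = -165 (I = -240 + 75 = -165)
(I + t)*(r + 360) = (-165 - 4)*(439 + 360) = -169*799 = -135031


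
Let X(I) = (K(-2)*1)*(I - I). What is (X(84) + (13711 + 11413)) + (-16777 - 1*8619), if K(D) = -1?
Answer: -272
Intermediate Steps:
X(I) = 0 (X(I) = (-1*1)*(I - I) = -1*0 = 0)
(X(84) + (13711 + 11413)) + (-16777 - 1*8619) = (0 + (13711 + 11413)) + (-16777 - 1*8619) = (0 + 25124) + (-16777 - 8619) = 25124 - 25396 = -272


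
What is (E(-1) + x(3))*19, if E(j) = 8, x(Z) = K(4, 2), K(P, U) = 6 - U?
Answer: 228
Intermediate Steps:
x(Z) = 4 (x(Z) = 6 - 1*2 = 6 - 2 = 4)
(E(-1) + x(3))*19 = (8 + 4)*19 = 12*19 = 228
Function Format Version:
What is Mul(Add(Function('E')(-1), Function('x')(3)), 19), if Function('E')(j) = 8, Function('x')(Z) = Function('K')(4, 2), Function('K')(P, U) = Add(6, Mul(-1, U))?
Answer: 228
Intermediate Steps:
Function('x')(Z) = 4 (Function('x')(Z) = Add(6, Mul(-1, 2)) = Add(6, -2) = 4)
Mul(Add(Function('E')(-1), Function('x')(3)), 19) = Mul(Add(8, 4), 19) = Mul(12, 19) = 228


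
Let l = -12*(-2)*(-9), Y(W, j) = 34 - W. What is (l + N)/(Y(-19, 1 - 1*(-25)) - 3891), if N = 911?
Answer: -695/3838 ≈ -0.18108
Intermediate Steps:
l = -216 (l = 24*(-9) = -216)
(l + N)/(Y(-19, 1 - 1*(-25)) - 3891) = (-216 + 911)/((34 - 1*(-19)) - 3891) = 695/((34 + 19) - 3891) = 695/(53 - 3891) = 695/(-3838) = 695*(-1/3838) = -695/3838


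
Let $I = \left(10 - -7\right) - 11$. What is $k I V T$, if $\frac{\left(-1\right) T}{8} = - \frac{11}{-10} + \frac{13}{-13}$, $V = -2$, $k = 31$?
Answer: $\frac{1488}{5} \approx 297.6$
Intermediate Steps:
$T = - \frac{4}{5}$ ($T = - 8 \left(- \frac{11}{-10} + \frac{13}{-13}\right) = - 8 \left(\left(-11\right) \left(- \frac{1}{10}\right) + 13 \left(- \frac{1}{13}\right)\right) = - 8 \left(\frac{11}{10} - 1\right) = \left(-8\right) \frac{1}{10} = - \frac{4}{5} \approx -0.8$)
$I = 6$ ($I = \left(10 + 7\right) - 11 = 17 - 11 = 6$)
$k I V T = 31 \cdot 6 \left(\left(-2\right) \left(- \frac{4}{5}\right)\right) = 186 \cdot \frac{8}{5} = \frac{1488}{5}$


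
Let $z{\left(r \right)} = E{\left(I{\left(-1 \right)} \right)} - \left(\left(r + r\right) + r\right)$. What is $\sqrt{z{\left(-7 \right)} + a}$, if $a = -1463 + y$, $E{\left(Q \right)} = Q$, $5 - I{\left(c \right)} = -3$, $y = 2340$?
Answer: $\sqrt{906} \approx 30.1$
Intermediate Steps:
$I{\left(c \right)} = 8$ ($I{\left(c \right)} = 5 - -3 = 5 + 3 = 8$)
$a = 877$ ($a = -1463 + 2340 = 877$)
$z{\left(r \right)} = 8 - 3 r$ ($z{\left(r \right)} = 8 - \left(\left(r + r\right) + r\right) = 8 - \left(2 r + r\right) = 8 - 3 r$)
$\sqrt{z{\left(-7 \right)} + a} = \sqrt{\left(8 - -21\right) + 877} = \sqrt{\left(8 + 21\right) + 877} = \sqrt{29 + 877} = \sqrt{906}$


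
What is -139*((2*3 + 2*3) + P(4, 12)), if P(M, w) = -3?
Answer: -1251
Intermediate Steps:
-139*((2*3 + 2*3) + P(4, 12)) = -139*((2*3 + 2*3) - 3) = -139*((6 + 6) - 3) = -139*(12 - 3) = -139*9 = -1251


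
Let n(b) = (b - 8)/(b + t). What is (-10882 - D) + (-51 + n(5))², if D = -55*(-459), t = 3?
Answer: -2143207/64 ≈ -33488.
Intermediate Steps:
n(b) = (-8 + b)/(3 + b) (n(b) = (b - 8)/(b + 3) = (-8 + b)/(3 + b))
D = 25245
(-10882 - D) + (-51 + n(5))² = (-10882 - 1*25245) + (-51 + (-8 + 5)/(3 + 5))² = (-10882 - 25245) + (-51 - 3/8)² = -36127 + (-51 + (⅛)*(-3))² = -36127 + (-51 - 3/8)² = -36127 + (-411/8)² = -36127 + 168921/64 = -2143207/64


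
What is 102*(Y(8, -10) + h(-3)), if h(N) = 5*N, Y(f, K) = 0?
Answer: -1530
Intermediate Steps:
102*(Y(8, -10) + h(-3)) = 102*(0 + 5*(-3)) = 102*(0 - 15) = 102*(-15) = -1530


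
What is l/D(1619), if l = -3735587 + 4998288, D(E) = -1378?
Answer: -1262701/1378 ≈ -916.33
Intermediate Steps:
l = 1262701
l/D(1619) = 1262701/(-1378) = 1262701*(-1/1378) = -1262701/1378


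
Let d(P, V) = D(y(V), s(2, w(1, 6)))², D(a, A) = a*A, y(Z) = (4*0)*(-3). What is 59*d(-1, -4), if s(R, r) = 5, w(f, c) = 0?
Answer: 0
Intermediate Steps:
y(Z) = 0 (y(Z) = 0*(-3) = 0)
D(a, A) = A*a
d(P, V) = 0 (d(P, V) = (5*0)² = 0² = 0)
59*d(-1, -4) = 59*0 = 0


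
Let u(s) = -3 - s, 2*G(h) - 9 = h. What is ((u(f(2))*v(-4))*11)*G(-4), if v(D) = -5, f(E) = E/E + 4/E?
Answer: 825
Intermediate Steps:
f(E) = 1 + 4/E
G(h) = 9/2 + h/2
((u(f(2))*v(-4))*11)*G(-4) = (((-3 - (4 + 2)/2)*(-5))*11)*(9/2 + (1/2)*(-4)) = (((-3 - 6/2)*(-5))*11)*(9/2 - 2) = (((-3 - 1*3)*(-5))*11)*(5/2) = (((-3 - 3)*(-5))*11)*(5/2) = (-6*(-5)*11)*(5/2) = (30*11)*(5/2) = 330*(5/2) = 825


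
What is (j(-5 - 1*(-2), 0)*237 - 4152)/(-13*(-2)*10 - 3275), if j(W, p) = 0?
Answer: 1384/1005 ≈ 1.3771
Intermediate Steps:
(j(-5 - 1*(-2), 0)*237 - 4152)/(-13*(-2)*10 - 3275) = (0*237 - 4152)/(-13*(-2)*10 - 3275) = (0 - 4152)/(26*10 - 3275) = -4152/(260 - 3275) = -4152/(-3015) = -4152*(-1/3015) = 1384/1005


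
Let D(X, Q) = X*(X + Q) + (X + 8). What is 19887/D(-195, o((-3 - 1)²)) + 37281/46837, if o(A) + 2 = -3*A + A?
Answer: 2589258927/2082747716 ≈ 1.2432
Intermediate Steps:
o(A) = -2 - 2*A (o(A) = -2 + (-3*A + A) = -2 - 2*A)
D(X, Q) = 8 + X + X*(Q + X) (D(X, Q) = X*(Q + X) + (8 + X) = 8 + X + X*(Q + X))
19887/D(-195, o((-3 - 1)²)) + 37281/46837 = 19887/(8 - 195 + (-195)² + (-2 - 2*(-3 - 1)²)*(-195)) + 37281/46837 = 19887/(8 - 195 + 38025 + (-2 - 2*(-4)²)*(-195)) + 37281*(1/46837) = 19887/(8 - 195 + 38025 + (-2 - 2*16)*(-195)) + 37281/46837 = 19887/(8 - 195 + 38025 + (-2 - 32)*(-195)) + 37281/46837 = 19887/(8 - 195 + 38025 - 34*(-195)) + 37281/46837 = 19887/(8 - 195 + 38025 + 6630) + 37281/46837 = 19887/44468 + 37281/46837 = 2589258927/2082747716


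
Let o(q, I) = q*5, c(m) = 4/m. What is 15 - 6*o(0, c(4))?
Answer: 15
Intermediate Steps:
o(q, I) = 5*q
15 - 6*o(0, c(4)) = 15 - 30*0 = 15 - 6*0 = 15 + 0 = 15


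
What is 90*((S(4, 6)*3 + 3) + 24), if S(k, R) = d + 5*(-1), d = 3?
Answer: 1890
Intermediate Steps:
S(k, R) = -2 (S(k, R) = 3 + 5*(-1) = 3 - 5 = -2)
90*((S(4, 6)*3 + 3) + 24) = 90*((-2*3 + 3) + 24) = 90*((-6 + 3) + 24) = 90*(-3 + 24) = 90*21 = 1890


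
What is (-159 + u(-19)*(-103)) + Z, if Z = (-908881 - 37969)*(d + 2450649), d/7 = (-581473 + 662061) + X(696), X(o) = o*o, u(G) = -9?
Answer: -6065215266682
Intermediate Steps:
X(o) = o²
d = 3955028 (d = 7*((-581473 + 662061) + 696²) = 7*(80588 + 484416) = 7*565004 = 3955028)
Z = -6065215267450 (Z = (-908881 - 37969)*(3955028 + 2450649) = -946850*6405677 = -6065215267450)
(-159 + u(-19)*(-103)) + Z = (-159 - 9*(-103)) - 6065215267450 = (-159 + 927) - 6065215267450 = 768 - 6065215267450 = -6065215266682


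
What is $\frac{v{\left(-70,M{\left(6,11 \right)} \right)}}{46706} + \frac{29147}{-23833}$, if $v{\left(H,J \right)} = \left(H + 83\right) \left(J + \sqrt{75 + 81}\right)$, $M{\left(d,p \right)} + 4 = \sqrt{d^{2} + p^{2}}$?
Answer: $- \frac{681289549}{556572049} + \frac{13 \sqrt{39}}{23353} + \frac{13 \sqrt{157}}{46706} \approx -1.2171$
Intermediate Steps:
$M{\left(d,p \right)} = -4 + \sqrt{d^{2} + p^{2}}$
$v{\left(H,J \right)} = \left(83 + H\right) \left(J + 2 \sqrt{39}\right)$ ($v{\left(H,J \right)} = \left(83 + H\right) \left(J + \sqrt{156}\right) = \left(83 + H\right) \left(J + 2 \sqrt{39}\right)$)
$\frac{v{\left(-70,M{\left(6,11 \right)} \right)}}{46706} + \frac{29147}{-23833} = \frac{83 \left(-4 + \sqrt{6^{2} + 11^{2}}\right) + 166 \sqrt{39} - 70 \left(-4 + \sqrt{6^{2} + 11^{2}}\right) + 2 \left(-70\right) \sqrt{39}}{46706} + \frac{29147}{-23833} = \left(83 \left(-4 + \sqrt{36 + 121}\right) + 166 \sqrt{39} - 70 \left(-4 + \sqrt{36 + 121}\right) - 140 \sqrt{39}\right) \frac{1}{46706} + 29147 \left(- \frac{1}{23833}\right) = \left(83 \left(-4 + \sqrt{157}\right) + 166 \sqrt{39} - 70 \left(-4 + \sqrt{157}\right) - 140 \sqrt{39}\right) \frac{1}{46706} - \frac{29147}{23833} = \left(\left(-332 + 83 \sqrt{157}\right) + 166 \sqrt{39} + \left(280 - 70 \sqrt{157}\right) - 140 \sqrt{39}\right) \frac{1}{46706} - \frac{29147}{23833} = \left(-52 + 13 \sqrt{157} + 26 \sqrt{39}\right) \frac{1}{46706} - \frac{29147}{23833} = \left(- \frac{26}{23353} + \frac{13 \sqrt{39}}{23353} + \frac{13 \sqrt{157}}{46706}\right) - \frac{29147}{23833} = - \frac{681289549}{556572049} + \frac{13 \sqrt{39}}{23353} + \frac{13 \sqrt{157}}{46706}$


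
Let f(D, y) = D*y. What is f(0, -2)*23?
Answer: 0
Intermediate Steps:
f(0, -2)*23 = (0*(-2))*23 = 0*23 = 0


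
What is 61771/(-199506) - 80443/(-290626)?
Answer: -475849372/14495407689 ≈ -0.032828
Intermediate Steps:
61771/(-199506) - 80443/(-290626) = 61771*(-1/199506) - 80443*(-1/290626) = -61771/199506 + 80443/290626 = -475849372/14495407689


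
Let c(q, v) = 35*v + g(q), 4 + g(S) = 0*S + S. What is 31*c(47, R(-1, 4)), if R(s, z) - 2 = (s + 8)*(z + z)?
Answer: 64263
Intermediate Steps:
g(S) = -4 + S (g(S) = -4 + (0*S + S) = -4 + (0 + S) = -4 + S)
R(s, z) = 2 + 2*z*(8 + s) (R(s, z) = 2 + (s + 8)*(z + z) = 2 + (8 + s)*(2*z) = 2 + 2*z*(8 + s))
c(q, v) = -4 + q + 35*v (c(q, v) = 35*v + (-4 + q) = -4 + q + 35*v)
31*c(47, R(-1, 4)) = 31*(-4 + 47 + 35*(2 + 16*4 + 2*(-1)*4)) = 31*(-4 + 47 + 35*(2 + 64 - 8)) = 31*(-4 + 47 + 35*58) = 31*(-4 + 47 + 2030) = 31*2073 = 64263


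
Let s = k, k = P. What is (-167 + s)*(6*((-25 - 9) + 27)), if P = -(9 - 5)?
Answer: 7182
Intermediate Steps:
P = -4 (P = -1*4 = -4)
k = -4
s = -4
(-167 + s)*(6*((-25 - 9) + 27)) = (-167 - 4)*(6*((-25 - 9) + 27)) = -1026*(-34 + 27) = -1026*(-7) = -171*(-42) = 7182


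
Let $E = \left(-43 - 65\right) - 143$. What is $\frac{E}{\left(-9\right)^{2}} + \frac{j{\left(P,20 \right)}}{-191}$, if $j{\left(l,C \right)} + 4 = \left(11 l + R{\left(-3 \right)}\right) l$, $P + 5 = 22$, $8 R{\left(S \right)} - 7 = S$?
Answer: $- \frac{611609}{30942} \approx -19.766$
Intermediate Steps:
$R{\left(S \right)} = \frac{7}{8} + \frac{S}{8}$
$P = 17$ ($P = -5 + 22 = 17$)
$E = -251$ ($E = -108 - 143 = -251$)
$j{\left(l,C \right)} = -4 + l \left(\frac{1}{2} + 11 l\right)$ ($j{\left(l,C \right)} = -4 + \left(11 l + \left(\frac{7}{8} + \frac{1}{8} \left(-3\right)\right)\right) l = -4 + \left(11 l + \left(\frac{7}{8} - \frac{3}{8}\right)\right) l = -4 + \left(11 l + \frac{1}{2}\right) l = -4 + \left(\frac{1}{2} + 11 l\right) l = -4 + l \left(\frac{1}{2} + 11 l\right)$)
$\frac{E}{\left(-9\right)^{2}} + \frac{j{\left(P,20 \right)}}{-191} = - \frac{251}{\left(-9\right)^{2}} + \frac{-4 + \frac{1}{2} \cdot 17 + 11 \cdot 17^{2}}{-191} = - \frac{251}{81} + \left(-4 + \frac{17}{2} + 11 \cdot 289\right) \left(- \frac{1}{191}\right) = \left(-251\right) \frac{1}{81} + \left(-4 + \frac{17}{2} + 3179\right) \left(- \frac{1}{191}\right) = - \frac{251}{81} + \frac{6367}{2} \left(- \frac{1}{191}\right) = - \frac{251}{81} - \frac{6367}{382} = - \frac{611609}{30942}$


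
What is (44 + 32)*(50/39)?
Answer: 3800/39 ≈ 97.436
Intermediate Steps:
(44 + 32)*(50/39) = 76*(50*(1/39)) = 76*(50/39) = 3800/39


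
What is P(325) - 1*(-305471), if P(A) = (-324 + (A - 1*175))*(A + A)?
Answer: 192371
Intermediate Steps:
P(A) = 2*A*(-499 + A) (P(A) = (-324 + (A - 175))*(2*A) = (-324 + (-175 + A))*(2*A) = (-499 + A)*(2*A) = 2*A*(-499 + A))
P(325) - 1*(-305471) = 2*325*(-499 + 325) - 1*(-305471) = 2*325*(-174) + 305471 = -113100 + 305471 = 192371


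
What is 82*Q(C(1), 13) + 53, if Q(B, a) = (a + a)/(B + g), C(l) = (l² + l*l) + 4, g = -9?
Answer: -1973/3 ≈ -657.67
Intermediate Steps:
C(l) = 4 + 2*l² (C(l) = (l² + l²) + 4 = 2*l² + 4 = 4 + 2*l²)
Q(B, a) = 2*a/(-9 + B) (Q(B, a) = (a + a)/(B - 9) = (2*a)/(-9 + B) = 2*a/(-9 + B))
82*Q(C(1), 13) + 53 = 82*(2*13/(-9 + (4 + 2*1²))) + 53 = 82*(2*13/(-9 + (4 + 2*1))) + 53 = 82*(2*13/(-9 + (4 + 2))) + 53 = 82*(2*13/(-9 + 6)) + 53 = 82*(2*13/(-3)) + 53 = 82*(2*13*(-⅓)) + 53 = 82*(-26/3) + 53 = -2132/3 + 53 = -1973/3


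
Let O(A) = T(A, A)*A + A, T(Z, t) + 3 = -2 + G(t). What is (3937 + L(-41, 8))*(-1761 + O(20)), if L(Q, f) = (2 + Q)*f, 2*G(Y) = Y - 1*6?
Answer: -6166125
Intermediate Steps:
G(Y) = -3 + Y/2 (G(Y) = (Y - 1*6)/2 = (Y - 6)/2 = (-6 + Y)/2 = -3 + Y/2)
L(Q, f) = f*(2 + Q)
T(Z, t) = -8 + t/2 (T(Z, t) = -3 + (-2 + (-3 + t/2)) = -3 + (-5 + t/2) = -8 + t/2)
O(A) = A + A*(-8 + A/2) (O(A) = (-8 + A/2)*A + A = A*(-8 + A/2) + A = A + A*(-8 + A/2))
(3937 + L(-41, 8))*(-1761 + O(20)) = (3937 + 8*(2 - 41))*(-1761 + (½)*20*(-14 + 20)) = (3937 + 8*(-39))*(-1761 + (½)*20*6) = (3937 - 312)*(-1761 + 60) = 3625*(-1701) = -6166125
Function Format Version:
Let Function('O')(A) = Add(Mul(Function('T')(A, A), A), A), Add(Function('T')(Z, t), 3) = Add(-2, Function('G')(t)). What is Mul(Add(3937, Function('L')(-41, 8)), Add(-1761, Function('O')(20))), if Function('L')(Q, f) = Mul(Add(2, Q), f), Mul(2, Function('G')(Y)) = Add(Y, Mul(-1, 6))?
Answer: -6166125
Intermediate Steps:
Function('G')(Y) = Add(-3, Mul(Rational(1, 2), Y)) (Function('G')(Y) = Mul(Rational(1, 2), Add(Y, Mul(-1, 6))) = Mul(Rational(1, 2), Add(Y, -6)) = Mul(Rational(1, 2), Add(-6, Y)) = Add(-3, Mul(Rational(1, 2), Y)))
Function('L')(Q, f) = Mul(f, Add(2, Q))
Function('T')(Z, t) = Add(-8, Mul(Rational(1, 2), t)) (Function('T')(Z, t) = Add(-3, Add(-2, Add(-3, Mul(Rational(1, 2), t)))) = Add(-3, Add(-5, Mul(Rational(1, 2), t))) = Add(-8, Mul(Rational(1, 2), t)))
Function('O')(A) = Add(A, Mul(A, Add(-8, Mul(Rational(1, 2), A)))) (Function('O')(A) = Add(Mul(Add(-8, Mul(Rational(1, 2), A)), A), A) = Add(Mul(A, Add(-8, Mul(Rational(1, 2), A))), A) = Add(A, Mul(A, Add(-8, Mul(Rational(1, 2), A)))))
Mul(Add(3937, Function('L')(-41, 8)), Add(-1761, Function('O')(20))) = Mul(Add(3937, Mul(8, Add(2, -41))), Add(-1761, Mul(Rational(1, 2), 20, Add(-14, 20)))) = Mul(Add(3937, Mul(8, -39)), Add(-1761, Mul(Rational(1, 2), 20, 6))) = Mul(Add(3937, -312), Add(-1761, 60)) = Mul(3625, -1701) = -6166125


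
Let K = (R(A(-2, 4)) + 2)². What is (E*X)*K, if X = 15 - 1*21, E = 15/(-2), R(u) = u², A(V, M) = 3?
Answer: 5445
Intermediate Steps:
E = -15/2 (E = 15*(-½) = -15/2 ≈ -7.5000)
X = -6 (X = 15 - 21 = -6)
K = 121 (K = (3² + 2)² = (9 + 2)² = 11² = 121)
(E*X)*K = -15/2*(-6)*121 = 45*121 = 5445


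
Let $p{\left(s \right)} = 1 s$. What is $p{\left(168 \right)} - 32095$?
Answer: $-31927$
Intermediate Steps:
$p{\left(s \right)} = s$
$p{\left(168 \right)} - 32095 = 168 - 32095 = -31927$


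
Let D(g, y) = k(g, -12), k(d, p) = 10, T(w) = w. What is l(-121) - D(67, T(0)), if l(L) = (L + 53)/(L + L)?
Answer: -1176/121 ≈ -9.7190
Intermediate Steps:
l(L) = (53 + L)/(2*L) (l(L) = (53 + L)/((2*L)) = (53 + L)*(1/(2*L)) = (53 + L)/(2*L))
D(g, y) = 10
l(-121) - D(67, T(0)) = (½)*(53 - 121)/(-121) - 1*10 = (½)*(-1/121)*(-68) - 10 = 34/121 - 10 = -1176/121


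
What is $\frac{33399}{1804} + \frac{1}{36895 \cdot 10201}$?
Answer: $\frac{12570244528909}{678964074580} \approx 18.514$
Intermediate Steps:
$\frac{33399}{1804} + \frac{1}{36895 \cdot 10201} = 33399 \cdot \frac{1}{1804} + \frac{1}{36895} \cdot \frac{1}{10201} = \frac{33399}{1804} + \frac{1}{376365895} = \frac{12570244528909}{678964074580}$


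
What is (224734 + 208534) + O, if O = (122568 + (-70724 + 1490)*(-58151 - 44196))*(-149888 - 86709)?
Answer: -1676529835158034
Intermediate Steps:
O = -1676529835591302 (O = (122568 - 69234*(-102347))*(-236597) = (122568 + 7085892198)*(-236597) = 7086014766*(-236597) = -1676529835591302)
(224734 + 208534) + O = (224734 + 208534) - 1676529835591302 = 433268 - 1676529835591302 = -1676529835158034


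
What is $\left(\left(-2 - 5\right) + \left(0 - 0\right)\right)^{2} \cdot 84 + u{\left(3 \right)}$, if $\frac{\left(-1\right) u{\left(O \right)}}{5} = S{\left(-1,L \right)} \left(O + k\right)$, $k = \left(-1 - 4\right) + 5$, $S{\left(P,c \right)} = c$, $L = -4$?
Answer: $4176$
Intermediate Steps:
$k = 0$ ($k = -5 + 5 = 0$)
$u{\left(O \right)} = 20 O$ ($u{\left(O \right)} = - 5 \left(- 4 \left(O + 0\right)\right) = - 5 \left(- 4 O\right) = 20 O$)
$\left(\left(-2 - 5\right) + \left(0 - 0\right)\right)^{2} \cdot 84 + u{\left(3 \right)} = \left(\left(-2 - 5\right) + \left(0 - 0\right)\right)^{2} \cdot 84 + 20 \cdot 3 = \left(\left(-2 - 5\right) + \left(0 + 0\right)\right)^{2} \cdot 84 + 60 = \left(-7 + 0\right)^{2} \cdot 84 + 60 = \left(-7\right)^{2} \cdot 84 + 60 = 49 \cdot 84 + 60 = 4116 + 60 = 4176$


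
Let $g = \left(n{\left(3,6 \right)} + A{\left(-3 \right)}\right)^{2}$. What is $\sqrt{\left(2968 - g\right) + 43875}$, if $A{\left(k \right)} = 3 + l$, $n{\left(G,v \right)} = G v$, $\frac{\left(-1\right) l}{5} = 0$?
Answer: $\sqrt{46402} \approx 215.41$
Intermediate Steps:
$l = 0$ ($l = \left(-5\right) 0 = 0$)
$A{\left(k \right)} = 3$ ($A{\left(k \right)} = 3 + 0 = 3$)
$g = 441$ ($g = \left(3 \cdot 6 + 3\right)^{2} = \left(18 + 3\right)^{2} = 21^{2} = 441$)
$\sqrt{\left(2968 - g\right) + 43875} = \sqrt{\left(2968 - 441\right) + 43875} = \sqrt{2527 + 43875} = \sqrt{46402}$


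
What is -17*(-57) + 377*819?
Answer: 309732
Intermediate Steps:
-17*(-57) + 377*819 = 969 + 308763 = 309732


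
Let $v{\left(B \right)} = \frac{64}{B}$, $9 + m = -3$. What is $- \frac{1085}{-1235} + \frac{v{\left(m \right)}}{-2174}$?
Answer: $\frac{709613}{805467} \approx 0.881$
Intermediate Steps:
$m = -12$ ($m = -9 - 3 = -12$)
$- \frac{1085}{-1235} + \frac{v{\left(m \right)}}{-2174} = - \frac{1085}{-1235} + \frac{64 \frac{1}{-12}}{-2174} = \left(-1085\right) \left(- \frac{1}{1235}\right) + 64 \left(- \frac{1}{12}\right) \left(- \frac{1}{2174}\right) = \frac{217}{247} - - \frac{8}{3261} = \frac{217}{247} + \frac{8}{3261} = \frac{709613}{805467}$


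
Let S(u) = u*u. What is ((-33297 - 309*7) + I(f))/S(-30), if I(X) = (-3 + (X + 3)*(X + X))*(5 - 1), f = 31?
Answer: -1352/45 ≈ -30.044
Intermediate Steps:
I(X) = -12 + 8*X*(3 + X) (I(X) = (-3 + (3 + X)*(2*X))*4 = (-3 + 2*X*(3 + X))*4 = -12 + 8*X*(3 + X))
S(u) = u**2
((-33297 - 309*7) + I(f))/S(-30) = ((-33297 - 309*7) + (-12 + 8*31**2 + 24*31))/((-30)**2) = ((-33297 - 2163) + (-12 + 8*961 + 744))/900 = (-35460 + (-12 + 7688 + 744))*(1/900) = (-35460 + 8420)*(1/900) = -27040*1/900 = -1352/45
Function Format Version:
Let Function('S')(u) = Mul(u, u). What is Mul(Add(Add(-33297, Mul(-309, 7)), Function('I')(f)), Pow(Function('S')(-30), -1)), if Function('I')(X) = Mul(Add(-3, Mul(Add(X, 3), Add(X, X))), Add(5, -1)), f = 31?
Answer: Rational(-1352, 45) ≈ -30.044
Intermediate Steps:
Function('I')(X) = Add(-12, Mul(8, X, Add(3, X))) (Function('I')(X) = Mul(Add(-3, Mul(Add(3, X), Mul(2, X))), 4) = Mul(Add(-3, Mul(2, X, Add(3, X))), 4) = Add(-12, Mul(8, X, Add(3, X))))
Function('S')(u) = Pow(u, 2)
Mul(Add(Add(-33297, Mul(-309, 7)), Function('I')(f)), Pow(Function('S')(-30), -1)) = Mul(Add(Add(-33297, Mul(-309, 7)), Add(-12, Mul(8, Pow(31, 2)), Mul(24, 31))), Pow(Pow(-30, 2), -1)) = Mul(Add(Add(-33297, -2163), Add(-12, Mul(8, 961), 744)), Pow(900, -1)) = Mul(Add(-35460, Add(-12, 7688, 744)), Rational(1, 900)) = Mul(Add(-35460, 8420), Rational(1, 900)) = Mul(-27040, Rational(1, 900)) = Rational(-1352, 45)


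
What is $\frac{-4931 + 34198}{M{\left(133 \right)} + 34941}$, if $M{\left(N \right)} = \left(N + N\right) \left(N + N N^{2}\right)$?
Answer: $\frac{791}{16915453} \approx 4.6762 \cdot 10^{-5}$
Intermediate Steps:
$M{\left(N \right)} = 2 N \left(N + N^{3}\right)$
$\frac{-4931 + 34198}{M{\left(133 \right)} + 34941} = \frac{-4931 + 34198}{2 \cdot 133^{2} \left(1 + 133^{2}\right) + 34941} = \frac{29267}{2 \cdot 17689 \left(1 + 17689\right) + 34941} = \frac{29267}{2 \cdot 17689 \cdot 17690 + 34941} = \frac{29267}{625836820 + 34941} = \frac{29267}{625871761} = 29267 \cdot \frac{1}{625871761} = \frac{791}{16915453}$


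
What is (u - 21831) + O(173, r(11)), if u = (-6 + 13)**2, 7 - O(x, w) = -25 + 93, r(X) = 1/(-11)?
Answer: -21843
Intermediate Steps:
r(X) = -1/11
O(x, w) = -61 (O(x, w) = 7 - (-25 + 93) = 7 - 1*68 = 7 - 68 = -61)
u = 49 (u = 7**2 = 49)
(u - 21831) + O(173, r(11)) = (49 - 21831) - 61 = -21782 - 61 = -21843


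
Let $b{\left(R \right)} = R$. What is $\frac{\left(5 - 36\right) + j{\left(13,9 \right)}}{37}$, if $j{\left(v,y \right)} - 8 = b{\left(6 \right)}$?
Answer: $- \frac{17}{37} \approx -0.45946$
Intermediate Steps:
$j{\left(v,y \right)} = 14$ ($j{\left(v,y \right)} = 8 + 6 = 14$)
$\frac{\left(5 - 36\right) + j{\left(13,9 \right)}}{37} = \frac{\left(5 - 36\right) + 14}{37} = \left(\left(5 - 36\right) + 14\right) \frac{1}{37} = \left(-31 + 14\right) \frac{1}{37} = \left(-17\right) \frac{1}{37} = - \frac{17}{37}$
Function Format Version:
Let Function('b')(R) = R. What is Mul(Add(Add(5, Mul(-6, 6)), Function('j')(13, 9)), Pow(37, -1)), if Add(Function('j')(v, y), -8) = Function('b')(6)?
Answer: Rational(-17, 37) ≈ -0.45946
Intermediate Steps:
Function('j')(v, y) = 14 (Function('j')(v, y) = Add(8, 6) = 14)
Mul(Add(Add(5, Mul(-6, 6)), Function('j')(13, 9)), Pow(37, -1)) = Mul(Add(Add(5, Mul(-6, 6)), 14), Pow(37, -1)) = Mul(Add(Add(5, -36), 14), Rational(1, 37)) = Mul(Add(-31, 14), Rational(1, 37)) = Mul(-17, Rational(1, 37)) = Rational(-17, 37)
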